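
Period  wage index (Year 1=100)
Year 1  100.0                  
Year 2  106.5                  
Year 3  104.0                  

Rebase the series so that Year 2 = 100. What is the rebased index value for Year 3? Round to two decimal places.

97.65

Rebased(Year 3) = 104.0 / 106.5 × 100 = 97.6526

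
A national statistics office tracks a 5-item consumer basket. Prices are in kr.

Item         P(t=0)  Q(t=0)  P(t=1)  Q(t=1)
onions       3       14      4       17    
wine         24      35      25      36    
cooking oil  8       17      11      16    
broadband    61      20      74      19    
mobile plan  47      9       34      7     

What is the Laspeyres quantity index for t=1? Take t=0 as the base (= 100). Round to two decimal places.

95.11

Laspeyres quantity index uses base-period prices as weights.
ΣP(t=0)·Q(t=1) = 3×17 + 24×36 + 8×16 + 61×19 + 47×7 = 51 + 864 + 128 + 1159 + 329 = 2531
ΣP(t=0)·Q(t=0) = 3×14 + 24×35 + 8×17 + 61×20 + 47×9 = 42 + 840 + 136 + 1220 + 423 = 2661
Index = 2531 / 2661 × 100 = 95.1146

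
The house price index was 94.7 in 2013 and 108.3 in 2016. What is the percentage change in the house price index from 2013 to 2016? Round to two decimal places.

Change = (108.3 − 94.7) / 94.7 × 100
       = 13.6 / 94.7 × 100 = 14.3611%

14.36%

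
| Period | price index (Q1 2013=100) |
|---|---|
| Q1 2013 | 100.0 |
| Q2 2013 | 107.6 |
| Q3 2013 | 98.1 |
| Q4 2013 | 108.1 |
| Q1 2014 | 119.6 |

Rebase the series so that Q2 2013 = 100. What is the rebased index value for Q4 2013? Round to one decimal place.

100.5

Rebased(Q4 2013) = 108.1 / 107.6 × 100 = 100.4647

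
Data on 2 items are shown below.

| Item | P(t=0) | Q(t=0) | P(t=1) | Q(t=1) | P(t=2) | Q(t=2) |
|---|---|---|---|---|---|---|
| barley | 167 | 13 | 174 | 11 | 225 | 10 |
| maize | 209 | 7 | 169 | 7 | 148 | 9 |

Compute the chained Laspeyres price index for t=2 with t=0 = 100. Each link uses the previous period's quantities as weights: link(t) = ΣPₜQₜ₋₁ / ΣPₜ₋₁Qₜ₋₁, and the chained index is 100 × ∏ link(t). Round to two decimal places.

107.47

Link t=0→t=1:
ΣP(t=1)Q(t=0) = 174×13 + 169×7 = 2262 + 1183 = 3445
ΣP(t=0)Q(t=0) = 167×13 + 209×7 = 2171 + 1463 = 3634
link = 3445/3634 = 0.947991
Link t=1→t=2:
ΣP(t=2)Q(t=1) = 225×11 + 148×7 = 2475 + 1036 = 3511
ΣP(t=1)Q(t=1) = 174×11 + 169×7 = 1914 + 1183 = 3097
link = 3511/3097 = 1.133678
Chained index = 100 × 0.947991 × 1.133678 = 107.4717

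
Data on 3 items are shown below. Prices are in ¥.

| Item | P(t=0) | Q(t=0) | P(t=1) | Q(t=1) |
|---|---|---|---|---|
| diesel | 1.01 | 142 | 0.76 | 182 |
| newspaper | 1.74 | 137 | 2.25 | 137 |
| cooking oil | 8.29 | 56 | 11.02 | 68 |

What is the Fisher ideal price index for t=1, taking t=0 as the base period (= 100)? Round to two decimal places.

121.72

Laspeyres component (base-period weights):
ΣP(t=1)Q(t=0) = 0.76×142 + 2.25×137 + 11.02×56 = 107.92 + 308.25 + 617.12 = 1033.29
ΣP(t=0)Q(t=0) = 1.01×142 + 1.74×137 + 8.29×56 = 143.42 + 238.38 + 464.24 = 846.04
L = 1033.29 / 846.04 × 100 = 122.1325
Paasche component (current-period weights):
ΣP(t=1)Q(t=1) = 0.76×182 + 2.25×137 + 11.02×68 = 138.32 + 308.25 + 749.36 = 1195.93
ΣP(t=0)Q(t=1) = 1.01×182 + 1.74×137 + 8.29×68 = 183.82 + 238.38 + 563.72 = 985.92
P = 1195.93 / 985.92 × 100 = 121.3009
Fisher = √(L × P) = √(122.1325 × 121.3009) = 121.7160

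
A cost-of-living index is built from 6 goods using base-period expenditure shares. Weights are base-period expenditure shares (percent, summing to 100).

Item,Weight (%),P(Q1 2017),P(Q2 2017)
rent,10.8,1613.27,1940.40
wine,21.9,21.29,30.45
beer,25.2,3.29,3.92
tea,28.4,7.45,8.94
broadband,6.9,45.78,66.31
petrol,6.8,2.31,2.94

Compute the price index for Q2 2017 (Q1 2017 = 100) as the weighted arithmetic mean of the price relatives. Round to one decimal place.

rent: 10.8 × (1940.40/1613.27) = 10.8 × 1.202774 = 12.9900
wine: 21.9 × (30.45/21.29) = 21.9 × 1.430249 = 31.3225
beer: 25.2 × (3.92/3.29) = 25.2 × 1.191489 = 30.0255
tea: 28.4 × (8.94/7.45) = 28.4 × 1.200000 = 34.0800
broadband: 6.9 × (66.31/45.78) = 6.9 × 1.448449 = 9.9943
petrol: 6.8 × (2.94/2.31) = 6.8 × 1.272727 = 8.6545
Index = Σ wᵢ·(p₁ᵢ/p₀ᵢ) = 12.9900 + 31.3225 + 30.0255 + 34.0800 + 9.9943 + 8.6545 = 127.0668

127.1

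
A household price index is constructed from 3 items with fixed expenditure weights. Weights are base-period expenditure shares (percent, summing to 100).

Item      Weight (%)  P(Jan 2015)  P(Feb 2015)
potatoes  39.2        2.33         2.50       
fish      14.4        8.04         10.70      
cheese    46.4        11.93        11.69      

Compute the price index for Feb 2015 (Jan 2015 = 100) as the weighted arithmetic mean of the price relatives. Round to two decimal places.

potatoes: 39.2 × (2.50/2.33) = 39.2 × 1.072961 = 42.0601
fish: 14.4 × (10.70/8.04) = 14.4 × 1.330846 = 19.1642
cheese: 46.4 × (11.69/11.93) = 46.4 × 0.979883 = 45.4666
Index = Σ wᵢ·(p₁ᵢ/p₀ᵢ) = 42.0601 + 19.1642 + 45.4666 = 106.6908

106.69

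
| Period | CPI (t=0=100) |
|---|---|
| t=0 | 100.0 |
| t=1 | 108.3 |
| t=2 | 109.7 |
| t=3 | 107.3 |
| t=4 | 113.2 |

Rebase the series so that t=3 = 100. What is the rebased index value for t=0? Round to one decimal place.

93.2

Rebased(t=0) = 100.0 / 107.3 × 100 = 93.1966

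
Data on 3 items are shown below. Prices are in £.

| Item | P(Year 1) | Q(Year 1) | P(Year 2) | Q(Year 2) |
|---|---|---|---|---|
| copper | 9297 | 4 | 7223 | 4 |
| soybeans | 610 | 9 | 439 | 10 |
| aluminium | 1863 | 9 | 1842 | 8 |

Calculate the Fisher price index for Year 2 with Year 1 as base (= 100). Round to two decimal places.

Laspeyres component (base-period weights):
ΣP(Year 2)Q(Year 1) = 7223×4 + 439×9 + 1842×9 = 28892 + 3951 + 16578 = 49421
ΣP(Year 1)Q(Year 1) = 9297×4 + 610×9 + 1863×9 = 37188 + 5490 + 16767 = 59445
L = 49421 / 59445 × 100 = 83.1374
Paasche component (current-period weights):
ΣP(Year 2)Q(Year 2) = 7223×4 + 439×10 + 1842×8 = 28892 + 4390 + 14736 = 48018
ΣP(Year 1)Q(Year 2) = 9297×4 + 610×10 + 1863×8 = 37188 + 6100 + 14904 = 58192
P = 48018 / 58192 × 100 = 82.5165
Fisher = √(L × P) = √(83.1374 × 82.5165) = 82.8263

82.83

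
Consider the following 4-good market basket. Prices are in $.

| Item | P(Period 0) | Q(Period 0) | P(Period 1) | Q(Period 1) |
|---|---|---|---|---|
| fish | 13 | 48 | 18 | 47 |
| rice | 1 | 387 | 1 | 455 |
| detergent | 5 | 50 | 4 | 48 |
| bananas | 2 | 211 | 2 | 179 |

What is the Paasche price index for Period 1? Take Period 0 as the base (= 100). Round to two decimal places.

111.24

Paasche price index uses current-period quantities as weights.
ΣP(Period 1)·Q(Period 1) = 18×47 + 1×455 + 4×48 + 2×179 = 846 + 455 + 192 + 358 = 1851
ΣP(Period 0)·Q(Period 1) = 13×47 + 1×455 + 5×48 + 2×179 = 611 + 455 + 240 + 358 = 1664
Index = 1851 / 1664 × 100 = 111.2380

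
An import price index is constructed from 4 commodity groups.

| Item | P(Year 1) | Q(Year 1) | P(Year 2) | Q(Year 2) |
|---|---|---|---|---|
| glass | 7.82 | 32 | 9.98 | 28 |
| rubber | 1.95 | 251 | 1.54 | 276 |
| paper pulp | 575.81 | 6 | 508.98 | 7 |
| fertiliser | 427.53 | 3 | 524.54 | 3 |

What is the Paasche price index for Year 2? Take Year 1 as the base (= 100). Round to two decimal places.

Paasche price index uses current-period quantities as weights.
ΣP(Year 2)·Q(Year 2) = 9.98×28 + 1.54×276 + 508.98×7 + 524.54×3 = 279.44 + 425.04 + 3562.86 + 1573.62 = 5840.96
ΣP(Year 1)·Q(Year 2) = 7.82×28 + 1.95×276 + 575.81×7 + 427.53×3 = 218.96 + 538.2 + 4030.67 + 1282.59 = 6070.42
Index = 5840.96 / 6070.42 × 100 = 96.2200

96.22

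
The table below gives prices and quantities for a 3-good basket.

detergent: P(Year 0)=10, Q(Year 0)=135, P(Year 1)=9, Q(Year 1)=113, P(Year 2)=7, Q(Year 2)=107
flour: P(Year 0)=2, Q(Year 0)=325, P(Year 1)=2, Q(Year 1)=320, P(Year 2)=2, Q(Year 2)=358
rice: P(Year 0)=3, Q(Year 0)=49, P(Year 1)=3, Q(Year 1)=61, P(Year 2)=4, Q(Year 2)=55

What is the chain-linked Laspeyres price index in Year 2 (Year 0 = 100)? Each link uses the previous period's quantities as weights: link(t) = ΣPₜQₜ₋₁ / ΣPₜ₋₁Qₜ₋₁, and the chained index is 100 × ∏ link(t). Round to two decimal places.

85.31

Link Year 0→Year 1:
ΣP(Year 1)Q(Year 0) = 9×135 + 2×325 + 3×49 = 1215 + 650 + 147 = 2012
ΣP(Year 0)Q(Year 0) = 10×135 + 2×325 + 3×49 = 1350 + 650 + 147 = 2147
link = 2012/2147 = 0.937122
Link Year 1→Year 2:
ΣP(Year 2)Q(Year 1) = 7×113 + 2×320 + 4×61 = 791 + 640 + 244 = 1675
ΣP(Year 1)Q(Year 1) = 9×113 + 2×320 + 3×61 = 1017 + 640 + 183 = 1840
link = 1675/1840 = 0.910326
Chained index = 100 × 0.937122 × 0.910326 = 85.3086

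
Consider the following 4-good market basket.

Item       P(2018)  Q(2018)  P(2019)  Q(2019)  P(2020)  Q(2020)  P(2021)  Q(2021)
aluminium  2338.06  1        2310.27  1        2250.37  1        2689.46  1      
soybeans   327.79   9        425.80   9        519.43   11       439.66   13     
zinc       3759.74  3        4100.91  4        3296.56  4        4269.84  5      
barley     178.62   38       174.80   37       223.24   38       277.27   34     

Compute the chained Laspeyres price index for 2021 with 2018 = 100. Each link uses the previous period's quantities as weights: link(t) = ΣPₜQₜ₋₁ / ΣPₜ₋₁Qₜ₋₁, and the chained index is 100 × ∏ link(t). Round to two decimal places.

Link 2018→2019:
ΣP(2019)Q(2018) = 2310.27×1 + 425.80×9 + 4100.91×3 + 174.80×38 = 2310.27 + 3832.2 + 12302.73 + 6642.4 = 25087.6
ΣP(2018)Q(2018) = 2338.06×1 + 327.79×9 + 3759.74×3 + 178.62×38 = 2338.06 + 2950.11 + 11279.22 + 6787.56 = 23354.95
link = 25087.6/23354.95 = 1.074188
Link 2019→2020:
ΣP(2020)Q(2019) = 2250.37×1 + 519.43×9 + 3296.56×4 + 223.24×37 = 2250.37 + 4674.87 + 13186.24 + 8259.88 = 28371.36
ΣP(2019)Q(2019) = 2310.27×1 + 425.80×9 + 4100.91×4 + 174.80×37 = 2310.27 + 3832.2 + 16403.64 + 6467.6 = 29013.71
link = 28371.36/29013.71 = 0.977860
Link 2020→2021:
ΣP(2021)Q(2020) = 2689.46×1 + 439.66×11 + 4269.84×4 + 277.27×38 = 2689.46 + 4836.26 + 17079.36 + 10536.26 = 35141.34
ΣP(2020)Q(2020) = 2250.37×1 + 519.43×11 + 3296.56×4 + 223.24×38 = 2250.37 + 5713.73 + 13186.24 + 8483.12 = 29633.46
link = 35141.34/29633.46 = 1.185867
Chained index = 100 × 1.074188 × 0.977860 × 1.185867 = 124.5641

124.56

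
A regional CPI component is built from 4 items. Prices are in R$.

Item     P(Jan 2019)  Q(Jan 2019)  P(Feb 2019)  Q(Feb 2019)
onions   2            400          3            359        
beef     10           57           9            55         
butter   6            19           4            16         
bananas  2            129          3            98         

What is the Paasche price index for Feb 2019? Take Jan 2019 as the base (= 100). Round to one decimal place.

Paasche price index uses current-period quantities as weights.
ΣP(Feb 2019)·Q(Feb 2019) = 3×359 + 9×55 + 4×16 + 3×98 = 1077 + 495 + 64 + 294 = 1930
ΣP(Jan 2019)·Q(Feb 2019) = 2×359 + 10×55 + 6×16 + 2×98 = 718 + 550 + 96 + 196 = 1560
Index = 1930 / 1560 × 100 = 123.7179

123.7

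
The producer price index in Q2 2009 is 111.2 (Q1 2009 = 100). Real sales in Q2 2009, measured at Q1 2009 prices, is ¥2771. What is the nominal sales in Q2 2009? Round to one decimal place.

Nominal = Real × (Index/100) = 2771 × (111.2/100)
        = 2771 × 1.112 = 3081.3520

3081.4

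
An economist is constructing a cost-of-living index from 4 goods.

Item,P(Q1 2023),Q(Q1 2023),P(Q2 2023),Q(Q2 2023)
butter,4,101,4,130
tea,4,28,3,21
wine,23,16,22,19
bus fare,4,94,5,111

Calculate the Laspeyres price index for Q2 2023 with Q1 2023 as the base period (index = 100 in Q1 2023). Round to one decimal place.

Laspeyres price index uses base-period quantities as weights.
ΣP(Q2 2023)·Q(Q1 2023) = 4×101 + 3×28 + 22×16 + 5×94 = 404 + 84 + 352 + 470 = 1310
ΣP(Q1 2023)·Q(Q1 2023) = 4×101 + 4×28 + 23×16 + 4×94 = 404 + 112 + 368 + 376 = 1260
Index = 1310 / 1260 × 100 = 103.9683

104.0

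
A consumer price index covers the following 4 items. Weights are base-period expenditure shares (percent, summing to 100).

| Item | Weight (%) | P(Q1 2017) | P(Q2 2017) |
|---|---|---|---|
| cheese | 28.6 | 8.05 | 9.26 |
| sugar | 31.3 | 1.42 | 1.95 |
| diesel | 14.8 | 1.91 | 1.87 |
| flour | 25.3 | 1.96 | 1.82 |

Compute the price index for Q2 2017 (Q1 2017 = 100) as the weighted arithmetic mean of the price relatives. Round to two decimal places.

cheese: 28.6 × (9.26/8.05) = 28.6 × 1.150311 = 32.8989
sugar: 31.3 × (1.95/1.42) = 31.3 × 1.373239 = 42.9824
diesel: 14.8 × (1.87/1.91) = 14.8 × 0.979058 = 14.4901
flour: 25.3 × (1.82/1.96) = 25.3 × 0.928571 = 23.4929
Index = Σ wᵢ·(p₁ᵢ/p₀ᵢ) = 32.8989 + 42.9824 + 14.4901 + 23.4929 = 113.8642

113.86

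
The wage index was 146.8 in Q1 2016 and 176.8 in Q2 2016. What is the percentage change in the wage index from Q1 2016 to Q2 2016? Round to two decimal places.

20.44%

Change = (176.8 − 146.8) / 146.8 × 100
       = 30.0 / 146.8 × 100 = 20.4360%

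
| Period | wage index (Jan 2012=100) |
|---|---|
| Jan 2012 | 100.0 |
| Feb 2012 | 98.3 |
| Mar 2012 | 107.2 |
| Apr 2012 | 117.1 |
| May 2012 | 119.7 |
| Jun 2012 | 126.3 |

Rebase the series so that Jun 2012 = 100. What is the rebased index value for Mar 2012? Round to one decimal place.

Rebased(Mar 2012) = 107.2 / 126.3 × 100 = 84.8773

84.9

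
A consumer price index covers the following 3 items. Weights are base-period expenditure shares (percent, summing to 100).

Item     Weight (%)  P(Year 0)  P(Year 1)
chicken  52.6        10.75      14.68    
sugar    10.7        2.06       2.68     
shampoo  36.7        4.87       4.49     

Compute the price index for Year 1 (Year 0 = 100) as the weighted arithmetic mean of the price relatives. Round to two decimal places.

119.59

chicken: 52.6 × (14.68/10.75) = 52.6 × 1.365581 = 71.8296
sugar: 10.7 × (2.68/2.06) = 10.7 × 1.300971 = 13.9204
shampoo: 36.7 × (4.49/4.87) = 36.7 × 0.921971 = 33.8363
Index = Σ wᵢ·(p₁ᵢ/p₀ᵢ) = 71.8296 + 13.9204 + 33.8363 = 119.5863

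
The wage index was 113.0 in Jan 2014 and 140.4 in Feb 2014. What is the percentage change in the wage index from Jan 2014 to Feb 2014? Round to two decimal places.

24.25%

Change = (140.4 − 113.0) / 113.0 × 100
       = 27.4 / 113.0 × 100 = 24.2478%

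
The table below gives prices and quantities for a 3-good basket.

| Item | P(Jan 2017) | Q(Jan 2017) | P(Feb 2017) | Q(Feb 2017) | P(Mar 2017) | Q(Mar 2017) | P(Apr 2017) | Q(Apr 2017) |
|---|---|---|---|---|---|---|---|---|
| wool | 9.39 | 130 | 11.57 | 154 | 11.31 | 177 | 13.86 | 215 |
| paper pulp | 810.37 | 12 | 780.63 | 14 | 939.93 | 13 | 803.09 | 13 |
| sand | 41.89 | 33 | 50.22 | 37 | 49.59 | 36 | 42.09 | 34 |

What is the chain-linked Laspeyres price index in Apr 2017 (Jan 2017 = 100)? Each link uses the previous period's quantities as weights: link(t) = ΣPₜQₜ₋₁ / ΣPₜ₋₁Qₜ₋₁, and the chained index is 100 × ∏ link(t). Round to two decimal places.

Link Jan 2017→Feb 2017:
ΣP(Feb 2017)Q(Jan 2017) = 11.57×130 + 780.63×12 + 50.22×33 = 1504.1 + 9367.56 + 1657.26 = 12528.92
ΣP(Jan 2017)Q(Jan 2017) = 9.39×130 + 810.37×12 + 41.89×33 = 1220.7 + 9724.44 + 1382.37 = 12327.51
link = 12528.92/12327.51 = 1.016338
Link Feb 2017→Mar 2017:
ΣP(Mar 2017)Q(Feb 2017) = 11.31×154 + 939.93×14 + 49.59×37 = 1741.74 + 13159.02 + 1834.83 = 16735.59
ΣP(Feb 2017)Q(Feb 2017) = 11.57×154 + 780.63×14 + 50.22×37 = 1781.78 + 10928.82 + 1858.14 = 14568.74
link = 16735.59/14568.74 = 1.148733
Link Mar 2017→Apr 2017:
ΣP(Apr 2017)Q(Mar 2017) = 13.86×177 + 803.09×13 + 42.09×36 = 2453.22 + 10440.17 + 1515.24 = 14408.63
ΣP(Mar 2017)Q(Mar 2017) = 11.31×177 + 939.93×13 + 49.59×36 = 2001.87 + 12219.09 + 1785.24 = 16006.2
link = 14408.63/16006.2 = 0.900191
Chained index = 100 × 1.016338 × 1.148733 × 0.900191 = 105.0973

105.10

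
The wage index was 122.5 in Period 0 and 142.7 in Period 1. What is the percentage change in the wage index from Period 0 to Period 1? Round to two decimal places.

16.49%

Change = (142.7 − 122.5) / 122.5 × 100
       = 20.2 / 122.5 × 100 = 16.4898%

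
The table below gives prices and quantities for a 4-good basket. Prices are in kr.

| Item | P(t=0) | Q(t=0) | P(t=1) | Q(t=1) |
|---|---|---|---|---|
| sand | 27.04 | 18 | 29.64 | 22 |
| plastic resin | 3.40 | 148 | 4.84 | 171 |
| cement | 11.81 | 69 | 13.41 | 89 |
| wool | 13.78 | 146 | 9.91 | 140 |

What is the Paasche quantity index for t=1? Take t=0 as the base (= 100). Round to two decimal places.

Paasche quantity index uses current-period prices as weights.
ΣP(t=1)·Q(t=1) = 29.64×22 + 4.84×171 + 13.41×89 + 9.91×140 = 652.08 + 827.64 + 1193.49 + 1387.4 = 4060.61
ΣP(t=1)·Q(t=0) = 29.64×18 + 4.84×148 + 13.41×69 + 9.91×146 = 533.52 + 716.32 + 925.29 + 1446.86 = 3621.99
Index = 4060.61 / 3621.99 × 100 = 112.1099

112.11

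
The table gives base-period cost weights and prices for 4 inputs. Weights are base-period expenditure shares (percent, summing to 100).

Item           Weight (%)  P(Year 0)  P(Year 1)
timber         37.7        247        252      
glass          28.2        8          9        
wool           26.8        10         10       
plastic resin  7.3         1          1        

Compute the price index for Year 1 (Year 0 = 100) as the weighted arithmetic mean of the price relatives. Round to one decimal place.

timber: 37.7 × (252/247) = 37.7 × 1.020243 = 38.4632
glass: 28.2 × (9/8) = 28.2 × 1.125000 = 31.7250
wool: 26.8 × (10/10) = 26.8 × 1.000000 = 26.8000
plastic resin: 7.3 × (1/1) = 7.3 × 1.000000 = 7.3000
Index = Σ wᵢ·(p₁ᵢ/p₀ᵢ) = 38.4632 + 31.7250 + 26.8000 + 7.3000 = 104.2882

104.3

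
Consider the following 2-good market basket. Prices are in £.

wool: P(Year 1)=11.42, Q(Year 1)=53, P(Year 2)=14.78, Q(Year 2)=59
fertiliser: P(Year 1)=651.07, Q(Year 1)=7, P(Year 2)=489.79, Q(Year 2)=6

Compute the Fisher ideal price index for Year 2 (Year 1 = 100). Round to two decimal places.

82.39

Laspeyres component (base-period weights):
ΣP(Year 2)Q(Year 1) = 14.78×53 + 489.79×7 = 783.34 + 3428.53 = 4211.87
ΣP(Year 1)Q(Year 1) = 11.42×53 + 651.07×7 = 605.26 + 4557.49 = 5162.75
L = 4211.87 / 5162.75 × 100 = 81.5819
Paasche component (current-period weights):
ΣP(Year 2)Q(Year 2) = 14.78×59 + 489.79×6 = 872.02 + 2938.74 = 3810.76
ΣP(Year 1)Q(Year 2) = 11.42×59 + 651.07×6 = 673.78 + 3906.42 = 4580.2
P = 3810.76 / 4580.2 × 100 = 83.2007
Fisher = √(L × P) = √(81.5819 × 83.2007) = 82.3873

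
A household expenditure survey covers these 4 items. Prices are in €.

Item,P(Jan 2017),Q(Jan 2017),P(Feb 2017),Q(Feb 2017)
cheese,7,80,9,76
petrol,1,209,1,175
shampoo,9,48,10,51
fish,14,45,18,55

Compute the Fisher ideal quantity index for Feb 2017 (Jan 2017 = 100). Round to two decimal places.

106.02

Laspeyres component (base-period weights):
ΣP(Jan 2017)Q(Feb 2017) = 7×76 + 1×175 + 9×51 + 14×55 = 532 + 175 + 459 + 770 = 1936
ΣP(Jan 2017)Q(Jan 2017) = 7×80 + 1×209 + 9×48 + 14×45 = 560 + 209 + 432 + 630 = 1831
L = 1936 / 1831 × 100 = 105.7346
Paasche component (current-period weights):
ΣP(Feb 2017)Q(Feb 2017) = 9×76 + 1×175 + 10×51 + 18×55 = 684 + 175 + 510 + 990 = 2359
ΣP(Feb 2017)Q(Jan 2017) = 9×80 + 1×209 + 10×48 + 18×45 = 720 + 209 + 480 + 810 = 2219
P = 2359 / 2219 × 100 = 106.3091
Fisher = √(L × P) = √(105.7346 × 106.3091) = 106.0215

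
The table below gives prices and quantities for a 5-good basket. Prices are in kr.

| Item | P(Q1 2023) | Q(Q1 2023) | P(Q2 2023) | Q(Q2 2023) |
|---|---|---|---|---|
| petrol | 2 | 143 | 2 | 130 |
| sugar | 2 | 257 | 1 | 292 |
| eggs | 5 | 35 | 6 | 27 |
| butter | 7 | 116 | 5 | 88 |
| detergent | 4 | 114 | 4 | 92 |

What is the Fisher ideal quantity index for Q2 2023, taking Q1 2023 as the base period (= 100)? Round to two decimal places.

86.29

Laspeyres component (base-period weights):
ΣP(Q1 2023)Q(Q2 2023) = 2×130 + 2×292 + 5×27 + 7×88 + 4×92 = 260 + 584 + 135 + 616 + 368 = 1963
ΣP(Q1 2023)Q(Q1 2023) = 2×143 + 2×257 + 5×35 + 7×116 + 4×114 = 286 + 514 + 175 + 812 + 456 = 2243
L = 1963 / 2243 × 100 = 87.5167
Paasche component (current-period weights):
ΣP(Q2 2023)Q(Q2 2023) = 2×130 + 1×292 + 6×27 + 5×88 + 4×92 = 260 + 292 + 162 + 440 + 368 = 1522
ΣP(Q2 2023)Q(Q1 2023) = 2×143 + 1×257 + 6×35 + 5×116 + 4×114 = 286 + 257 + 210 + 580 + 456 = 1789
P = 1522 / 1789 × 100 = 85.0755
Fisher = √(L × P) = √(87.5167 × 85.0755) = 86.2875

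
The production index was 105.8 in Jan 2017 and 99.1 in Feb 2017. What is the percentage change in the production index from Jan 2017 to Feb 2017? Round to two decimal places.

Change = (99.1 − 105.8) / 105.8 × 100
       = -6.7 / 105.8 × 100 = -6.3327%

-6.33%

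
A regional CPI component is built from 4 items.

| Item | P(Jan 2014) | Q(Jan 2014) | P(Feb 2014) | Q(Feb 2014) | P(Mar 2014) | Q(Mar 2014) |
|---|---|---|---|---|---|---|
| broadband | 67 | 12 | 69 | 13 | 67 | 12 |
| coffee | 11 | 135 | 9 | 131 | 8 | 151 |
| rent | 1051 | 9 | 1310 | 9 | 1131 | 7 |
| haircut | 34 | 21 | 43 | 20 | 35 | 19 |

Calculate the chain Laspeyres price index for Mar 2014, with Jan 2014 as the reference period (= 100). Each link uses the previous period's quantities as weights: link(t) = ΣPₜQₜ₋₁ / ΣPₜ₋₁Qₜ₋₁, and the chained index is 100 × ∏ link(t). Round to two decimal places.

Link Jan 2014→Feb 2014:
ΣP(Feb 2014)Q(Jan 2014) = 69×12 + 9×135 + 1310×9 + 43×21 = 828 + 1215 + 11790 + 903 = 14736
ΣP(Jan 2014)Q(Jan 2014) = 67×12 + 11×135 + 1051×9 + 34×21 = 804 + 1485 + 9459 + 714 = 12462
link = 14736/12462 = 1.182475
Link Feb 2014→Mar 2014:
ΣP(Mar 2014)Q(Feb 2014) = 67×13 + 8×131 + 1131×9 + 35×20 = 871 + 1048 + 10179 + 700 = 12798
ΣP(Feb 2014)Q(Feb 2014) = 69×13 + 9×131 + 1310×9 + 43×20 = 897 + 1179 + 11790 + 860 = 14726
link = 12798/14726 = 0.869075
Chained index = 100 × 1.182475 × 0.869075 = 102.7659

102.77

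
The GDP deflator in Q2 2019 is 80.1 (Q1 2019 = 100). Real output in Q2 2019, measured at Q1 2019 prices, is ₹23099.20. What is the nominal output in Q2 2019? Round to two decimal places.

18502.46

Nominal = Real × (Index/100) = 23099.20 × (80.1/100)
        = 23099.20 × 0.801 = 18502.4592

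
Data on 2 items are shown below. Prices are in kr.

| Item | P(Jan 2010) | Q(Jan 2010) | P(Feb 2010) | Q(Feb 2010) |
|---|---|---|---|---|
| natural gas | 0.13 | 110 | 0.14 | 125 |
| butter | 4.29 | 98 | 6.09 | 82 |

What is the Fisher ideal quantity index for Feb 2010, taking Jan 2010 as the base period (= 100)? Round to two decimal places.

84.54

Laspeyres component (base-period weights):
ΣP(Jan 2010)Q(Feb 2010) = 0.13×125 + 4.29×82 = 16.25 + 351.78 = 368.03
ΣP(Jan 2010)Q(Jan 2010) = 0.13×110 + 4.29×98 = 14.3 + 420.42 = 434.72
L = 368.03 / 434.72 × 100 = 84.6591
Paasche component (current-period weights):
ΣP(Feb 2010)Q(Feb 2010) = 0.14×125 + 6.09×82 = 17.5 + 499.38 = 516.88
ΣP(Feb 2010)Q(Jan 2010) = 0.14×110 + 6.09×98 = 15.4 + 596.82 = 612.22
P = 516.88 / 612.22 × 100 = 84.4272
Fisher = √(L × P) = √(84.6591 × 84.4272) = 84.5430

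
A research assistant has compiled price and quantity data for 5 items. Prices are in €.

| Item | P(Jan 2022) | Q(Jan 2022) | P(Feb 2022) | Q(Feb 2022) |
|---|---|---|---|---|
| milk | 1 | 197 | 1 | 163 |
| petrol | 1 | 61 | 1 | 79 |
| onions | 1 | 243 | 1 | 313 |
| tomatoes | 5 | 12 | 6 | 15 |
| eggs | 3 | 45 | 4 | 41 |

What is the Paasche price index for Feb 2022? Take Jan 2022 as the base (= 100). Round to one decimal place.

Paasche price index uses current-period quantities as weights.
ΣP(Feb 2022)·Q(Feb 2022) = 1×163 + 1×79 + 1×313 + 6×15 + 4×41 = 163 + 79 + 313 + 90 + 164 = 809
ΣP(Jan 2022)·Q(Feb 2022) = 1×163 + 1×79 + 1×313 + 5×15 + 3×41 = 163 + 79 + 313 + 75 + 123 = 753
Index = 809 / 753 × 100 = 107.4369

107.4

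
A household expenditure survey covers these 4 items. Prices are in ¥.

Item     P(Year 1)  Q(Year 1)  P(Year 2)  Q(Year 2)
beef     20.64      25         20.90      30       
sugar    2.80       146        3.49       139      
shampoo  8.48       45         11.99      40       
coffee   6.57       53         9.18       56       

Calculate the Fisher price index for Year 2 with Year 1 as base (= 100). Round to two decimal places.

123.57

Laspeyres component (base-period weights):
ΣP(Year 2)Q(Year 1) = 20.90×25 + 3.49×146 + 11.99×45 + 9.18×53 = 522.5 + 509.54 + 539.55 + 486.54 = 2058.13
ΣP(Year 1)Q(Year 1) = 20.64×25 + 2.80×146 + 8.48×45 + 6.57×53 = 516 + 408.8 + 381.6 + 348.21 = 1654.61
L = 2058.13 / 1654.61 × 100 = 124.3876
Paasche component (current-period weights):
ΣP(Year 2)Q(Year 2) = 20.90×30 + 3.49×139 + 11.99×40 + 9.18×56 = 627 + 485.11 + 479.6 + 514.08 = 2105.79
ΣP(Year 1)Q(Year 2) = 20.64×30 + 2.80×139 + 8.48×40 + 6.57×56 = 619.2 + 389.2 + 339.2 + 367.92 = 1715.52
P = 2105.79 / 1715.52 × 100 = 122.7494
Fisher = √(L × P) = √(124.3876 × 122.7494) = 123.5658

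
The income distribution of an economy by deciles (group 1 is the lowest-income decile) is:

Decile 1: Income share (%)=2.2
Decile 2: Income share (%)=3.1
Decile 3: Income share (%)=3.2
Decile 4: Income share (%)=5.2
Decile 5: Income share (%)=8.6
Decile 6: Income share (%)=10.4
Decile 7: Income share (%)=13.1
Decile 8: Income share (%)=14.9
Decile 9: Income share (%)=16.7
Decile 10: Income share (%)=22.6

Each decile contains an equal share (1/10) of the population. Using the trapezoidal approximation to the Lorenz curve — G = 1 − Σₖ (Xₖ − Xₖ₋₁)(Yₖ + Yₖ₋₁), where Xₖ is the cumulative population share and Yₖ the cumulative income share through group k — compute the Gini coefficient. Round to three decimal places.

Cumulative income shares Yₖ: 0.0220, 0.0530, 0.0850, 0.1370, 0.2230, 0.3270, 0.4580, 0.6070, 0.7740, 1.0000
Σ (Xₖ−Xₖ₋₁)(Yₖ+Yₖ₋₁) = (1/10)(0.0220+0.0000) + (1/10)(0.0530+0.0220) + (1/10)(0.0850+0.0530) + (1/10)(0.1370+0.0850) + (1/10)(0.2230+0.1370) + (1/10)(0.3270+0.2230) + (1/10)(0.4580+0.3270) + (1/10)(0.6070+0.4580) + (1/10)(0.7740+0.6070) + (1/10)(1.0000+0.7740)
  = 0.0022 + 0.0075 + 0.0138 + 0.0222 + 0.0360 + 0.0550 + 0.0785 + 0.1065 + 0.1381 + 0.1774 = 0.6372
G = 1 − 0.6372 = 0.3628

0.363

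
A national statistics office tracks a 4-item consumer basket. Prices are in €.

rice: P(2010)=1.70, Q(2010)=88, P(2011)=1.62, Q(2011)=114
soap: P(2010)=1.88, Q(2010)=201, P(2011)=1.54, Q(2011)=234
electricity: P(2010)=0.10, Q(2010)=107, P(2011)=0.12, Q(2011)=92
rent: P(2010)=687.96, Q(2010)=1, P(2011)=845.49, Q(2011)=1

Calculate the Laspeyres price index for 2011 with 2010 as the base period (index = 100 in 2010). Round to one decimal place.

106.9

Laspeyres price index uses base-period quantities as weights.
ΣP(2011)·Q(2010) = 1.62×88 + 1.54×201 + 0.12×107 + 845.49×1 = 142.56 + 309.54 + 12.84 + 845.49 = 1310.43
ΣP(2010)·Q(2010) = 1.70×88 + 1.88×201 + 0.10×107 + 687.96×1 = 149.6 + 377.88 + 10.7 + 687.96 = 1226.14
Index = 1310.43 / 1226.14 × 100 = 106.8744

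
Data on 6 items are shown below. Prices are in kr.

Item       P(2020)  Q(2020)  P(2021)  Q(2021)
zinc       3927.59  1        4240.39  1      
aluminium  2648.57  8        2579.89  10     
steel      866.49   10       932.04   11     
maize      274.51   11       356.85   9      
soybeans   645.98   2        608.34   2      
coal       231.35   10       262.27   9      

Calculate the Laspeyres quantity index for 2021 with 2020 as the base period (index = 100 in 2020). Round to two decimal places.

Laspeyres quantity index uses base-period prices as weights.
ΣP(2020)·Q(2021) = 3927.59×1 + 2648.57×10 + 866.49×11 + 274.51×9 + 645.98×2 + 231.35×9 = 3927.59 + 26485.7 + 9531.39 + 2470.59 + 1291.96 + 2082.15 = 45789.38
ΣP(2020)·Q(2020) = 3927.59×1 + 2648.57×8 + 866.49×10 + 274.51×11 + 645.98×2 + 231.35×10 = 3927.59 + 21188.56 + 8664.9 + 3019.61 + 1291.96 + 2313.5 = 40406.12
Index = 45789.38 / 40406.12 × 100 = 113.3229

113.32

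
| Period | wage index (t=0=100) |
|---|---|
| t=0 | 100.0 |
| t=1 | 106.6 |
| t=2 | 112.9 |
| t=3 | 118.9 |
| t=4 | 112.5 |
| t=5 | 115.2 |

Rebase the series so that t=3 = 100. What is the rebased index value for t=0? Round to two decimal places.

84.10

Rebased(t=0) = 100.0 / 118.9 × 100 = 84.1043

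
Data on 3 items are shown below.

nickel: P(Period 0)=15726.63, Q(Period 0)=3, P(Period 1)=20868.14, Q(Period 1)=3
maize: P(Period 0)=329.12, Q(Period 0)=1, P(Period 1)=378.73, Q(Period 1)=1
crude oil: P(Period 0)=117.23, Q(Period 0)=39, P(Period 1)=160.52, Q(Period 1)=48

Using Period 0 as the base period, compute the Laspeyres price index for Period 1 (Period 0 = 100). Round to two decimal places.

Laspeyres price index uses base-period quantities as weights.
ΣP(Period 1)·Q(Period 0) = 20868.14×3 + 378.73×1 + 160.52×39 = 62604.42 + 378.73 + 6260.28 = 69243.43
ΣP(Period 0)·Q(Period 0) = 15726.63×3 + 329.12×1 + 117.23×39 = 47179.89 + 329.12 + 4571.97 = 52080.98
Index = 69243.43 / 52080.98 × 100 = 132.9534

132.95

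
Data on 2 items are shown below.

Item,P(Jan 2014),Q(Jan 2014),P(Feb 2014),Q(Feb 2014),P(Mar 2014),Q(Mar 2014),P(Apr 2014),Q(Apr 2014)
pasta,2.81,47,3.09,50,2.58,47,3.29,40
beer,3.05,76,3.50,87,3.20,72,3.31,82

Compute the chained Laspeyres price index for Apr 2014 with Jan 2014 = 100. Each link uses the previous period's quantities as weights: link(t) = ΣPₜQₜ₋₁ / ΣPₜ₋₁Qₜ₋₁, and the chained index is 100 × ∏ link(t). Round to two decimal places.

112.09

Link Jan 2014→Feb 2014:
ΣP(Feb 2014)Q(Jan 2014) = 3.09×47 + 3.50×76 = 145.23 + 266 = 411.23
ΣP(Jan 2014)Q(Jan 2014) = 2.81×47 + 3.05×76 = 132.07 + 231.8 = 363.87
link = 411.23/363.87 = 1.130156
Link Feb 2014→Mar 2014:
ΣP(Mar 2014)Q(Feb 2014) = 2.58×50 + 3.20×87 = 129 + 278.4 = 407.4
ΣP(Feb 2014)Q(Feb 2014) = 3.09×50 + 3.50×87 = 154.5 + 304.5 = 459
link = 407.4/459 = 0.887582
Link Mar 2014→Apr 2014:
ΣP(Apr 2014)Q(Mar 2014) = 3.29×47 + 3.31×72 = 154.63 + 238.32 = 392.95
ΣP(Mar 2014)Q(Mar 2014) = 2.58×47 + 3.20×72 = 121.26 + 230.4 = 351.66
link = 392.95/351.66 = 1.117415
Chained index = 100 × 1.130156 × 0.887582 × 1.117415 = 112.0885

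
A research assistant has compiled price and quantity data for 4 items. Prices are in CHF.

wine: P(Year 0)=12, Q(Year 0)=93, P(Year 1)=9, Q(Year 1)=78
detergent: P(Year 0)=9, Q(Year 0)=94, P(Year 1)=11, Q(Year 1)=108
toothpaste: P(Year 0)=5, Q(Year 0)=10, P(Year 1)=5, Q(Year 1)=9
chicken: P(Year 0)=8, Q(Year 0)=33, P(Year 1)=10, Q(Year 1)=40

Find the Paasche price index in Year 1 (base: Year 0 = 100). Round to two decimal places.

102.73

Paasche price index uses current-period quantities as weights.
ΣP(Year 1)·Q(Year 1) = 9×78 + 11×108 + 5×9 + 10×40 = 702 + 1188 + 45 + 400 = 2335
ΣP(Year 0)·Q(Year 1) = 12×78 + 9×108 + 5×9 + 8×40 = 936 + 972 + 45 + 320 = 2273
Index = 2335 / 2273 × 100 = 102.7277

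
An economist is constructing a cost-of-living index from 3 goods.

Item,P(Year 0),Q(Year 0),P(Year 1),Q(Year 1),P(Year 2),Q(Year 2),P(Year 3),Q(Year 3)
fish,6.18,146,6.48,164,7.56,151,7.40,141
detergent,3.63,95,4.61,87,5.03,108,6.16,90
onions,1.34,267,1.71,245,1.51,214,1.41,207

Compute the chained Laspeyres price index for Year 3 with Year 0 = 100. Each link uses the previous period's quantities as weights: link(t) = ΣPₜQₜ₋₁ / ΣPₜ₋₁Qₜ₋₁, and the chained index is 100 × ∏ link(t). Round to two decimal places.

129.47

Link Year 0→Year 1:
ΣP(Year 1)Q(Year 0) = 6.48×146 + 4.61×95 + 1.71×267 = 946.08 + 437.95 + 456.57 = 1840.6
ΣP(Year 0)Q(Year 0) = 6.18×146 + 3.63×95 + 1.34×267 = 902.28 + 344.85 + 357.78 = 1604.91
link = 1840.6/1604.91 = 1.146856
Link Year 1→Year 2:
ΣP(Year 2)Q(Year 1) = 7.56×164 + 5.03×87 + 1.51×245 = 1239.84 + 437.61 + 369.95 = 2047.4
ΣP(Year 1)Q(Year 1) = 6.48×164 + 4.61×87 + 1.71×245 = 1062.72 + 401.07 + 418.95 = 1882.74
link = 2047.4/1882.74 = 1.087458
Link Year 2→Year 3:
ΣP(Year 3)Q(Year 2) = 7.40×151 + 6.16×108 + 1.41×214 = 1117.4 + 665.28 + 301.74 = 2084.42
ΣP(Year 2)Q(Year 2) = 7.56×151 + 5.03×108 + 1.51×214 = 1141.56 + 543.24 + 323.14 = 2007.94
link = 2084.42/2007.94 = 1.038089
Chained index = 100 × 1.146856 × 1.087458 × 1.038089 = 129.4660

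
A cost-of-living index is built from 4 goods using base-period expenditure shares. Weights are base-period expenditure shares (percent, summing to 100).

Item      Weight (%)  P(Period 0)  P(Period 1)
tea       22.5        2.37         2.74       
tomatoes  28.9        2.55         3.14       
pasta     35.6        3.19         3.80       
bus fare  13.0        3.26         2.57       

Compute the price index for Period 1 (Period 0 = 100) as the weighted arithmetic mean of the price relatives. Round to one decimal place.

114.3

tea: 22.5 × (2.74/2.37) = 22.5 × 1.156118 = 26.0127
tomatoes: 28.9 × (3.14/2.55) = 28.9 × 1.231373 = 35.5867
pasta: 35.6 × (3.80/3.19) = 35.6 × 1.191223 = 42.4075
bus fare: 13.0 × (2.57/3.26) = 13.0 × 0.788344 = 10.2485
Index = Σ wᵢ·(p₁ᵢ/p₀ᵢ) = 26.0127 + 35.5867 + 42.4075 + 10.2485 = 114.2553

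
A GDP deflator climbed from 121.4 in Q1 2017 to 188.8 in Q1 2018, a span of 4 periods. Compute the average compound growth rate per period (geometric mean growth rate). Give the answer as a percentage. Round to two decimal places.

11.67%

Growth factor = (188.8/121.4)^(1/4) = (1.555189)^(1/4) = 1.116724
Growth rate = 1.116724 − 1 = 0.116724 = 11.6724%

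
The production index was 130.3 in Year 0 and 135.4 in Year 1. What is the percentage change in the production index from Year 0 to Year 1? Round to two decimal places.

Change = (135.4 − 130.3) / 130.3 × 100
       = 5.1 / 130.3 × 100 = 3.9140%

3.91%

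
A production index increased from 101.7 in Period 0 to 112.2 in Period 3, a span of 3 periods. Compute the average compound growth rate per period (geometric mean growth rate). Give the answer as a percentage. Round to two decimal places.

3.33%

Growth factor = (112.2/101.7)^(1/3) = (1.103245)^(1/3) = 1.033294
Growth rate = 1.033294 − 1 = 0.033294 = 3.3294%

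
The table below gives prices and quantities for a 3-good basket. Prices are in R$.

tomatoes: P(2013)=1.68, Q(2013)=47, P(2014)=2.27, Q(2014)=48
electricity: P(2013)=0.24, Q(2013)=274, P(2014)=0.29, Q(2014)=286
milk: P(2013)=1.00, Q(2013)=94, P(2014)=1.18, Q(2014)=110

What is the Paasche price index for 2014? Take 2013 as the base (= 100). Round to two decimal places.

Paasche price index uses current-period quantities as weights.
ΣP(2014)·Q(2014) = 2.27×48 + 0.29×286 + 1.18×110 = 108.96 + 82.94 + 129.8 = 321.7
ΣP(2013)·Q(2014) = 1.68×48 + 0.24×286 + 1.00×110 = 80.64 + 68.64 + 110 = 259.28
Index = 321.7 / 259.28 × 100 = 124.0744

124.07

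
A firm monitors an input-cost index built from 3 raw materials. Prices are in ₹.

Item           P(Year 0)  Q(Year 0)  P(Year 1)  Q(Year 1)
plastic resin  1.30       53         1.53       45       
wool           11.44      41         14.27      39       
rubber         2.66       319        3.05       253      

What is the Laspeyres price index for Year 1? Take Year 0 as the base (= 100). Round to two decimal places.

118.22

Laspeyres price index uses base-period quantities as weights.
ΣP(Year 1)·Q(Year 0) = 1.53×53 + 14.27×41 + 3.05×319 = 81.09 + 585.07 + 972.95 = 1639.11
ΣP(Year 0)·Q(Year 0) = 1.30×53 + 11.44×41 + 2.66×319 = 68.9 + 469.04 + 848.54 = 1386.48
Index = 1639.11 / 1386.48 × 100 = 118.2210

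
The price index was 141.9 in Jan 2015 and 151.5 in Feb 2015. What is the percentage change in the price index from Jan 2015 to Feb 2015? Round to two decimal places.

Change = (151.5 − 141.9) / 141.9 × 100
       = 9.6 / 141.9 × 100 = 6.7653%

6.77%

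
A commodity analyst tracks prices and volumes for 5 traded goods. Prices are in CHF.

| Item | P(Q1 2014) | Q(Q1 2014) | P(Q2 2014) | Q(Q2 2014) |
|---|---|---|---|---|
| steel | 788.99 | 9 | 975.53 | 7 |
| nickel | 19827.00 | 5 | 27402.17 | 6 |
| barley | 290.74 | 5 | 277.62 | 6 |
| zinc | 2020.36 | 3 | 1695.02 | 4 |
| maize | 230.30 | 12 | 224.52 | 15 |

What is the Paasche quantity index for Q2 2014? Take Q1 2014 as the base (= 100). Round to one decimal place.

118.1

Paasche quantity index uses current-period prices as weights.
ΣP(Q2 2014)·Q(Q2 2014) = 975.53×7 + 27402.17×6 + 277.62×6 + 1695.02×4 + 224.52×15 = 6828.71 + 164413.02 + 1665.72 + 6780.08 + 3367.8 = 183055.33
ΣP(Q2 2014)·Q(Q1 2014) = 975.53×9 + 27402.17×5 + 277.62×5 + 1695.02×3 + 224.52×12 = 8779.77 + 137010.85 + 1388.1 + 5085.06 + 2694.24 = 154958.02
Index = 183055.33 / 154958.02 × 100 = 118.1322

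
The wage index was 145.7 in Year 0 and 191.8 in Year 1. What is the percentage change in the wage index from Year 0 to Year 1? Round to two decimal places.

Change = (191.8 − 145.7) / 145.7 × 100
       = 46.1 / 145.7 × 100 = 31.6404%

31.64%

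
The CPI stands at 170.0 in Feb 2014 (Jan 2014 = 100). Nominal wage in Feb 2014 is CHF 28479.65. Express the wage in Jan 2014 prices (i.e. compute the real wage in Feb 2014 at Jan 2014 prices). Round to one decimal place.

16752.7

Real = Nominal ÷ (Index/100) = 28479.65 ÷ (170.0/100)
     = 28479.65 ÷ 1.700 = 16752.7353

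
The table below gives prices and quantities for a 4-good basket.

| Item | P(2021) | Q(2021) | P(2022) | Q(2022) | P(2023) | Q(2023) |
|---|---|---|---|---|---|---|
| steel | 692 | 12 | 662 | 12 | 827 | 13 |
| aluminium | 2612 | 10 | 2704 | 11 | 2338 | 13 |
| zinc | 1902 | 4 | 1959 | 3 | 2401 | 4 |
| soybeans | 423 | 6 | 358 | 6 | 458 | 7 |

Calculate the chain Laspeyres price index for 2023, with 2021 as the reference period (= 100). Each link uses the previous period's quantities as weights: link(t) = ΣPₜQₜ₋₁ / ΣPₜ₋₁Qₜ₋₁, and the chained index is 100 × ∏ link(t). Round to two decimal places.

100.63

Link 2021→2022:
ΣP(2022)Q(2021) = 662×12 + 2704×10 + 1959×4 + 358×6 = 7944 + 27040 + 7836 + 2148 = 44968
ΣP(2021)Q(2021) = 692×12 + 2612×10 + 1902×4 + 423×6 = 8304 + 26120 + 7608 + 2538 = 44570
link = 44968/44570 = 1.008930
Link 2022→2023:
ΣP(2023)Q(2022) = 827×12 + 2338×11 + 2401×3 + 458×6 = 9924 + 25718 + 7203 + 2748 = 45593
ΣP(2022)Q(2022) = 662×12 + 2704×11 + 1959×3 + 358×6 = 7944 + 29744 + 5877 + 2148 = 45713
link = 45593/45713 = 0.997375
Chained index = 100 × 1.008930 × 0.997375 = 100.6281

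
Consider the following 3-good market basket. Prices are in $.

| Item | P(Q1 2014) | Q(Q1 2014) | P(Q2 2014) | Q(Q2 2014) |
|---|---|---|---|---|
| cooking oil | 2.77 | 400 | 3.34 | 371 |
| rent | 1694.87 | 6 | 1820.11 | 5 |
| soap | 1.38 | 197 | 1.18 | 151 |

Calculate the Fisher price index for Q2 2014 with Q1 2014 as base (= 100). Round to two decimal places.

108.23

Laspeyres component (base-period weights):
ΣP(Q2 2014)Q(Q1 2014) = 3.34×400 + 1820.11×6 + 1.18×197 = 1336 + 10920.66 + 232.46 = 12489.12
ΣP(Q1 2014)Q(Q1 2014) = 2.77×400 + 1694.87×6 + 1.38×197 = 1108 + 10169.22 + 271.86 = 11549.08
L = 12489.12 / 11549.08 × 100 = 108.1395
Paasche component (current-period weights):
ΣP(Q2 2014)Q(Q2 2014) = 3.34×371 + 1820.11×5 + 1.18×151 = 1239.14 + 9100.55 + 178.18 = 10517.87
ΣP(Q1 2014)Q(Q2 2014) = 2.77×371 + 1694.87×5 + 1.38×151 = 1027.67 + 8474.35 + 208.38 = 9710.4
P = 10517.87 / 9710.4 × 100 = 108.3155
Fisher = √(L × P) = √(108.1395 × 108.3155) = 108.2275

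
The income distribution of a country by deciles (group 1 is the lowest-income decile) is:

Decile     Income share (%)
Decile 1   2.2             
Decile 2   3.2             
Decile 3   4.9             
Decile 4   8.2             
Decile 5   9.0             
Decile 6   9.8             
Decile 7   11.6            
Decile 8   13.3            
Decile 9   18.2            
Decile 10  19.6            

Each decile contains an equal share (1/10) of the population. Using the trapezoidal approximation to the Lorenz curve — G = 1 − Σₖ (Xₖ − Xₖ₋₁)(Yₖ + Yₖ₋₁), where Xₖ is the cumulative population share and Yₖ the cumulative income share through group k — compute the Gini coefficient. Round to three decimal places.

Cumulative income shares Yₖ: 0.0220, 0.0540, 0.1030, 0.1850, 0.2750, 0.3730, 0.4890, 0.6220, 0.8040, 1.0000
Σ (Xₖ−Xₖ₋₁)(Yₖ+Yₖ₋₁) = (1/10)(0.0220+0.0000) + (1/10)(0.0540+0.0220) + (1/10)(0.1030+0.0540) + (1/10)(0.1850+0.1030) + (1/10)(0.2750+0.1850) + (1/10)(0.3730+0.2750) + (1/10)(0.4890+0.3730) + (1/10)(0.6220+0.4890) + (1/10)(0.8040+0.6220) + (1/10)(1.0000+0.8040)
  = 0.0022 + 0.0076 + 0.0157 + 0.0288 + 0.0460 + 0.0648 + 0.0862 + 0.1111 + 0.1426 + 0.1804 = 0.6854
G = 1 − 0.6854 = 0.3146

0.315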